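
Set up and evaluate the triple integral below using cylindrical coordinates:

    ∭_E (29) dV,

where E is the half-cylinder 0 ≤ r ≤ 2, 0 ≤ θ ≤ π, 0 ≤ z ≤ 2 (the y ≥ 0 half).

In cylindrical coordinates, x = r cos(θ), y = r sin(θ), z = z, and dV = r dr dθ dz.

The integrand becomes 29, so

    ∭_E (29) dV = ∫_{0}^{π} ∫_{0}^{2} ∫_{0}^{2} (29) · r dz dr dθ.

Inner (z): 58r.
Middle (r from 0 to 2): 116.
Outer (θ): 116π.

Therefore the triple integral equals 116π.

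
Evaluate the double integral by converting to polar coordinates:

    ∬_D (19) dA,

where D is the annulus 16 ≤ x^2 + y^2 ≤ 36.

The region D is 4 ≤ r ≤ 6, 0 ≤ θ ≤ 2π in polar coordinates, where x = r cos(θ), y = r sin(θ), and dA = r dr dθ.

Under the substitution, the integrand becomes 19, so

    ∬_D (19) dA = ∫_{0}^{2π} ∫_{4}^{6} (19) · r dr dθ.

Inner integral (in r): ∫_{4}^{6} (19) · r dr = 190.

Outer integral (in θ): ∫_{0}^{2π} (190) dθ = 380π.

Therefore ∬_D (19) dA = 380π.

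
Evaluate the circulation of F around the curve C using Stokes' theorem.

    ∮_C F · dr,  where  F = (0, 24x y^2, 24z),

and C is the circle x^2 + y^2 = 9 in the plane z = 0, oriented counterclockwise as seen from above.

Let S be the flat disk x^2 + y^2 ≤ 9 in the plane z = 0, with upward unit normal n̂ = ẑ. By Stokes' theorem,

    ∮_C F · dr = ∬_S (∇ × F) · n̂ dS = ∬_D (curl F)_z dA,

where D is the disk x^2 + y^2 ≤ 9.

Compute the curl of F = (0, 24x y^2, 24z):
    (∇ × F)_x = ∂F_z/∂y - ∂F_y/∂z = 0,
    (∇ × F)_y = ∂F_x/∂z - ∂F_z/∂x = 0,
    (∇ × F)_z = ∂F_y/∂x - ∂F_x/∂y = 24y^2.

On z = 0, (curl F)_z = 24y^2.

Convert to polar (x = r cos θ, y = r sin θ, dA = r dr dθ); the integrand becomes 24r^2sin(θ)^2, so

    ∬_D (curl F)_z dA = ∫_0^{2π} ∫_0^{3} (24r^2sin(θ)^2) · r dr dθ.

Inner (r from 0 to 3): 486sin(θ)^2.
Outer (θ from 0 to 2π): 486π.

Therefore ∮_C F · dr = 486π.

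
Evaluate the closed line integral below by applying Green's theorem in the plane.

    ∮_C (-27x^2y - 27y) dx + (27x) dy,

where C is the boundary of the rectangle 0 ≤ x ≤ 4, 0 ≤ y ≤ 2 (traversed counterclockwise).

Green's theorem converts the closed line integral into a double integral over the enclosed region D:

    ∮_C P dx + Q dy = ∬_D (∂Q/∂x - ∂P/∂y) dA.

Here P = -27x^2y - 27y, Q = 27x, so

    ∂Q/∂x = 27,    ∂P/∂y = -27x^2 - 27,
    ∂Q/∂x - ∂P/∂y = 27x^2 + 54.

D is the region 0 ≤ x ≤ 4, 0 ≤ y ≤ 2. Evaluating the double integral:

    ∬_D (27x^2 + 54) dA = ∫_0^{4} ∫_0^{2} (27x^2 + 54) dy dx.

Inner (y from 0 to 2): 54x^2 + 108.
Outer (x from 0 to 4): 1584.

Therefore ∮_C P dx + Q dy = 1584.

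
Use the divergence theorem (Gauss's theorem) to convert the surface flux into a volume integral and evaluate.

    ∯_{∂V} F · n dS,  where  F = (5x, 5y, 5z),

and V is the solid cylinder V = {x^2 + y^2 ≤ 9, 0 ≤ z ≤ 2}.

By the divergence theorem,

    ∯_{∂V} F · n dS = ∭_V (∇ · F) dV.

Compute the divergence:
    ∇ · F = ∂F_x/∂x + ∂F_y/∂y + ∂F_z/∂z = 5 + 5 + 5 = 15.

In cylindrical coordinates, x = r cos(θ), y = r sin(θ), z = z, dV = r dr dθ dz, with 0 ≤ r ≤ 3, 0 ≤ θ ≤ 2π, 0 ≤ z ≤ 2.

The integrand, after substitution and multiplying by the volume element, becomes (15) · r, so

    ∭_V (∇·F) dV = ∫_0^{2π} ∫_0^{3} ∫_0^{2} (15) · r dz dr dθ.

Inner (z from 0 to 2): 30r.
Middle (r from 0 to 3): 135.
Outer (θ from 0 to 2π): 270π.

Therefore ∯_{∂V} F · n dS = 270π.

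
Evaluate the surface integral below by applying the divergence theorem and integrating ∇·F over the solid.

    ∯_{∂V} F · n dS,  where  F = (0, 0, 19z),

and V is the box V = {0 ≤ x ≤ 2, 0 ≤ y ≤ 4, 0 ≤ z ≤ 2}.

By the divergence theorem,

    ∯_{∂V} F · n dS = ∭_V (∇ · F) dV.

Compute the divergence:
    ∇ · F = ∂F_x/∂x + ∂F_y/∂y + ∂F_z/∂z = 0 + 0 + 19 = 19.

V is a rectangular box, so dV = dx dy dz with 0 ≤ x ≤ 2, 0 ≤ y ≤ 4, 0 ≤ z ≤ 2.

Integrate (19) over V as an iterated integral:

    ∭_V (∇·F) dV = ∫_0^{2} ∫_0^{4} ∫_0^{2} (19) dz dy dx.

Inner (z from 0 to 2): 38.
Middle (y from 0 to 4): 152.
Outer (x from 0 to 2): 304.

Therefore ∯_{∂V} F · n dS = 304.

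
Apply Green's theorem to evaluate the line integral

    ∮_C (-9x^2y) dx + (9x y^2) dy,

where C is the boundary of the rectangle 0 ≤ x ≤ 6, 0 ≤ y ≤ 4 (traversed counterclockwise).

Green's theorem converts the closed line integral into a double integral over the enclosed region D:

    ∮_C P dx + Q dy = ∬_D (∂Q/∂x - ∂P/∂y) dA.

Here P = -9x^2y, Q = 9x y^2, so

    ∂Q/∂x = 9y^2,    ∂P/∂y = -9x^2,
    ∂Q/∂x - ∂P/∂y = 9x^2 + 9y^2.

D is the region 0 ≤ x ≤ 6, 0 ≤ y ≤ 4. Evaluating the double integral:

    ∬_D (9x^2 + 9y^2) dA = ∫_0^{6} ∫_0^{4} (9x^2 + 9y^2) dy dx.

Inner (y from 0 to 4): 36x^2 + 192.
Outer (x from 0 to 6): 3744.

Therefore ∮_C P dx + Q dy = 3744.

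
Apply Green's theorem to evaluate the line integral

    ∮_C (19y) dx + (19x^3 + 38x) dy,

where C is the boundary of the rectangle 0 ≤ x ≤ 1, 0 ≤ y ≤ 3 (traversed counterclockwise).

Green's theorem converts the closed line integral into a double integral over the enclosed region D:

    ∮_C P dx + Q dy = ∬_D (∂Q/∂x - ∂P/∂y) dA.

Here P = 19y, Q = 19x^3 + 38x, so

    ∂Q/∂x = 57x^2 + 38,    ∂P/∂y = 19,
    ∂Q/∂x - ∂P/∂y = 57x^2 + 19.

D is the region 0 ≤ x ≤ 1, 0 ≤ y ≤ 3. Evaluating the double integral:

    ∬_D (57x^2 + 19) dA = ∫_0^{1} ∫_0^{3} (57x^2 + 19) dy dx.

Inner (y from 0 to 3): 171x^2 + 57.
Outer (x from 0 to 1): 114.

Therefore ∮_C P dx + Q dy = 114.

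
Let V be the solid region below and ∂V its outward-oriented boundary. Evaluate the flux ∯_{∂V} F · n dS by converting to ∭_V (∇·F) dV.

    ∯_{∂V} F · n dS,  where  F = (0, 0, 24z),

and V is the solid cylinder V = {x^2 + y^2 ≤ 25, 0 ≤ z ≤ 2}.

By the divergence theorem,

    ∯_{∂V} F · n dS = ∭_V (∇ · F) dV.

Compute the divergence:
    ∇ · F = ∂F_x/∂x + ∂F_y/∂y + ∂F_z/∂z = 0 + 0 + 24 = 24.

In cylindrical coordinates, x = r cos(θ), y = r sin(θ), z = z, dV = r dr dθ dz, with 0 ≤ r ≤ 5, 0 ≤ θ ≤ 2π, 0 ≤ z ≤ 2.

The integrand, after substitution and multiplying by the volume element, becomes (24) · r, so

    ∭_V (∇·F) dV = ∫_0^{2π} ∫_0^{5} ∫_0^{2} (24) · r dz dr dθ.

Inner (z from 0 to 2): 48r.
Middle (r from 0 to 5): 600.
Outer (θ from 0 to 2π): 1200π.

Therefore ∯_{∂V} F · n dS = 1200π.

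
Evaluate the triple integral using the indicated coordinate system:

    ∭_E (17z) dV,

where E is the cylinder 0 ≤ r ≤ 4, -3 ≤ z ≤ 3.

In cylindrical coordinates, x = r cos(θ), y = r sin(θ), z = z, and dV = r dr dθ dz.

The integrand becomes 17z, so

    ∭_E (17z) dV = ∫_{0}^{2π} ∫_{0}^{4} ∫_{-3}^{3} (17z) · r dz dr dθ.

Inner (z): 0.
Middle (r from 0 to 4): 0.
Outer (θ): 0.

Therefore the triple integral equals 0.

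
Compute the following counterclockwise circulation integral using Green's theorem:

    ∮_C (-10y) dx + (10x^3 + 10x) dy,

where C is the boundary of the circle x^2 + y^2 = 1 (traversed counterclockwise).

Green's theorem converts the closed line integral into a double integral over the enclosed region D:

    ∮_C P dx + Q dy = ∬_D (∂Q/∂x - ∂P/∂y) dA.

Here P = -10y, Q = 10x^3 + 10x, so

    ∂Q/∂x = 30x^2 + 10,    ∂P/∂y = -10,
    ∂Q/∂x - ∂P/∂y = 30x^2 + 20.

D is the region x^2 + y^2 ≤ 1. Evaluating the double integral:

In polar coordinates (x = r cos θ, y = r sin θ, dA = r dr dθ) the integrand becomes 30r^2cos(θ)^2 + 20, so

    ∬_D (30x^2 + 20) dA = ∫_0^{2π} ∫_0^{1} (30r^2cos(θ)^2 + 20) · r dr dθ.

Inner (r from 0 to 1): 15cos(θ)^2/2 + 10.
Outer (θ from 0 to 2π): 55π/2.

Therefore ∮_C P dx + Q dy = 55π/2.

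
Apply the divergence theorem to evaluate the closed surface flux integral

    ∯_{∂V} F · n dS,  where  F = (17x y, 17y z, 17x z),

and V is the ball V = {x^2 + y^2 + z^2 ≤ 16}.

By the divergence theorem,

    ∯_{∂V} F · n dS = ∭_V (∇ · F) dV.

Compute the divergence:
    ∇ · F = ∂F_x/∂x + ∂F_y/∂y + ∂F_z/∂z = 17y + 17z + 17x = 17x + 17y + 17z.

In spherical coordinates, x = ρ sin(φ) cos(θ), y = ρ sin(φ) sin(θ), z = ρ cos(φ), dV = ρ^2 sin(φ) dρ dφ dθ, with 0 ≤ ρ ≤ 4, 0 ≤ φ ≤ π, 0 ≤ θ ≤ 2π.

The integrand, after substitution and multiplying by the volume element, becomes (17ρ (sqrt(2)sin(φ)sin(θ + π/4) + cos(φ))) · ρ^2 sin(φ), so

    ∭_V (∇·F) dV = ∫_0^{2π} ∫_0^{π} ∫_0^{4} (17ρ (sqrt(2)sin(φ)sin(θ + π/4) + cos(φ))) · ρ^2 sin(φ) dρ dφ dθ.

Inner (ρ from 0 to 4): 1088(sqrt(2)sin(φ)sin(θ + π/4) + cos(φ))sin(φ).
Middle (φ from 0 to π): 544sqrt(2)π sin(θ + π/4).
Outer (θ from 0 to 2π): 0.

Therefore ∯_{∂V} F · n dS = 0.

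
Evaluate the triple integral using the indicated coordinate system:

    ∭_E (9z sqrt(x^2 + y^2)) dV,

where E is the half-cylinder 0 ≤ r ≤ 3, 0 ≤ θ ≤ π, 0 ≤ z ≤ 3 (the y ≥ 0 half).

In cylindrical coordinates, x = r cos(θ), y = r sin(θ), z = z, and dV = r dr dθ dz.

The integrand becomes 9r z, so

    ∭_E (9z sqrt(x^2 + y^2)) dV = ∫_{0}^{π} ∫_{0}^{3} ∫_{0}^{3} (9r z) · r dz dr dθ.

Inner (z): 81r^2/2.
Middle (r from 0 to 3): 729/2.
Outer (θ): 729π/2.

Therefore the triple integral equals 729π/2.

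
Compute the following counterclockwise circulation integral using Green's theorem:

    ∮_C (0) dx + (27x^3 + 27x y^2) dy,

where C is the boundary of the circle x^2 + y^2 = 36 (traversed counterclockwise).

Green's theorem converts the closed line integral into a double integral over the enclosed region D:

    ∮_C P dx + Q dy = ∬_D (∂Q/∂x - ∂P/∂y) dA.

Here P = 0, Q = 27x^3 + 27x y^2, so

    ∂Q/∂x = 81x^2 + 27y^2,    ∂P/∂y = 0,
    ∂Q/∂x - ∂P/∂y = 81x^2 + 27y^2.

D is the region x^2 + y^2 ≤ 36. Evaluating the double integral:

In polar coordinates (x = r cos θ, y = r sin θ, dA = r dr dθ) the integrand becomes 27r^2(cos(2θ) + 2), so

    ∬_D (81x^2 + 27y^2) dA = ∫_0^{2π} ∫_0^{6} (27r^2(cos(2θ) + 2)) · r dr dθ.

Inner (r from 0 to 6): 8748cos(2θ) + 17496.
Outer (θ from 0 to 2π): 34992π.

Therefore ∮_C P dx + Q dy = 34992π.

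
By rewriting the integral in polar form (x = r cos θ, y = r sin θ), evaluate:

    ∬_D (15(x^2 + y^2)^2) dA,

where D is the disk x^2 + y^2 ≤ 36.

The region D is 0 ≤ r ≤ 6, 0 ≤ θ ≤ 2π in polar coordinates, where x = r cos(θ), y = r sin(θ), and dA = r dr dθ.

Under the substitution, the integrand becomes 15r^4, so

    ∬_D (15(x^2 + y^2)^2) dA = ∫_{0}^{2π} ∫_{0}^{6} (15r^4) · r dr dθ.

Inner integral (in r): ∫_{0}^{6} (15r^4) · r dr = 116640.

Outer integral (in θ): ∫_{0}^{2π} (116640) dθ = 233280π.

Therefore ∬_D (15(x^2 + y^2)^2) dA = 233280π.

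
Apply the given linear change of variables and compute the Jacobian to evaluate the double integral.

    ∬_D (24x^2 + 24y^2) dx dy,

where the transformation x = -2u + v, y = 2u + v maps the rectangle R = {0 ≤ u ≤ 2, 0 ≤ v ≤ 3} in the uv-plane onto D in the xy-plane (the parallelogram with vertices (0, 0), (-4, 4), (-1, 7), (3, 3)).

Compute the Jacobian determinant of (x, y) with respect to (u, v):

    ∂(x,y)/∂(u,v) = | -2  1 | = (-2)(1) - (1)(2) = -4.
                   | 2  1 |

Its absolute value is |J| = 4 (the area scaling factor).

Substituting x = -2u + v, y = 2u + v into the integrand,

    24x^2 + 24y^2 → 192u^2 + 48v^2,

so the integral becomes

    ∬_R (192u^2 + 48v^2) · |J| du dv = ∫_0^2 ∫_0^3 (768u^2 + 192v^2) dv du.

Inner (v): 2304u^2 + 1728.
Outer (u): 9600.

Therefore ∬_D (24x^2 + 24y^2) dx dy = 9600.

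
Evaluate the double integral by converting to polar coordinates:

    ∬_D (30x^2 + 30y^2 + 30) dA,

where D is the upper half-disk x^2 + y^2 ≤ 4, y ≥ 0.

The region D is 0 ≤ r ≤ 2, 0 ≤ θ ≤ π in polar coordinates, where x = r cos(θ), y = r sin(θ), and dA = r dr dθ.

Under the substitution, the integrand becomes 30r^2 + 30, so

    ∬_D (30x^2 + 30y^2 + 30) dA = ∫_{0}^{π} ∫_{0}^{2} (30r^2 + 30) · r dr dθ.

Inner integral (in r): ∫_{0}^{2} (30r^2 + 30) · r dr = 180.

Outer integral (in θ): ∫_{0}^{π} (180) dθ = 180π.

Therefore ∬_D (30x^2 + 30y^2 + 30) dA = 180π.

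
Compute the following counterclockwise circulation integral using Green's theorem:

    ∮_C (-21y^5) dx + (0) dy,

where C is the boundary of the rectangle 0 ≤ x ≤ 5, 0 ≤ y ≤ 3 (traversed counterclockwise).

Green's theorem converts the closed line integral into a double integral over the enclosed region D:

    ∮_C P dx + Q dy = ∬_D (∂Q/∂x - ∂P/∂y) dA.

Here P = -21y^5, Q = 0, so

    ∂Q/∂x = 0,    ∂P/∂y = -105y^4,
    ∂Q/∂x - ∂P/∂y = 105y^4.

D is the region 0 ≤ x ≤ 5, 0 ≤ y ≤ 3. Evaluating the double integral:

    ∬_D (105y^4) dA = ∫_0^{5} ∫_0^{3} (105y^4) dy dx.

Inner (y from 0 to 3): 5103.
Outer (x from 0 to 5): 25515.

Therefore ∮_C P dx + Q dy = 25515.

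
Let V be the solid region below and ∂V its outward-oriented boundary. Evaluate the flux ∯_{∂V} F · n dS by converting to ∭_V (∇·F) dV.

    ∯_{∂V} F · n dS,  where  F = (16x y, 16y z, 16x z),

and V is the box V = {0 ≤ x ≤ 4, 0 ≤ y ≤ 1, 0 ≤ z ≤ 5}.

By the divergence theorem,

    ∯_{∂V} F · n dS = ∭_V (∇ · F) dV.

Compute the divergence:
    ∇ · F = ∂F_x/∂x + ∂F_y/∂y + ∂F_z/∂z = 16y + 16z + 16x = 16x + 16y + 16z.

V is a rectangular box, so dV = dx dy dz with 0 ≤ x ≤ 4, 0 ≤ y ≤ 1, 0 ≤ z ≤ 5.

Integrate (16x + 16y + 16z) over V as an iterated integral:

    ∭_V (∇·F) dV = ∫_0^{4} ∫_0^{1} ∫_0^{5} (16x + 16y + 16z) dz dy dx.

Inner (z from 0 to 5): 80x + 80y + 200.
Middle (y from 0 to 1): 80x + 240.
Outer (x from 0 to 4): 1600.

Therefore ∯_{∂V} F · n dS = 1600.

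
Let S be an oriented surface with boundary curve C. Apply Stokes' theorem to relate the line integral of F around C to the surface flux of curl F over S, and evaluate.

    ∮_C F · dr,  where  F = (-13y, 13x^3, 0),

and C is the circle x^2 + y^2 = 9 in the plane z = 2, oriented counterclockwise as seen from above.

Let S be the flat disk x^2 + y^2 ≤ 9 in the plane z = 2, with upward unit normal n̂ = ẑ. By Stokes' theorem,

    ∮_C F · dr = ∬_S (∇ × F) · n̂ dS = ∬_D (curl F)_z dA,

where D is the disk x^2 + y^2 ≤ 9.

Compute the curl of F = (-13y, 13x^3, 0):
    (∇ × F)_x = ∂F_z/∂y - ∂F_y/∂z = 0,
    (∇ × F)_y = ∂F_x/∂z - ∂F_z/∂x = 0,
    (∇ × F)_z = ∂F_y/∂x - ∂F_x/∂y = 39x^2 + 13.

On z = 2, (curl F)_z = 39x^2 + 13.

Convert to polar (x = r cos θ, y = r sin θ, dA = r dr dθ); the integrand becomes 39r^2cos(θ)^2 + 13, so

    ∬_D (curl F)_z dA = ∫_0^{2π} ∫_0^{3} (39r^2cos(θ)^2 + 13) · r dr dθ.

Inner (r from 0 to 3): 3159cos(θ)^2/4 + 117/2.
Outer (θ from 0 to 2π): 3627π/4.

Therefore ∮_C F · dr = 3627π/4.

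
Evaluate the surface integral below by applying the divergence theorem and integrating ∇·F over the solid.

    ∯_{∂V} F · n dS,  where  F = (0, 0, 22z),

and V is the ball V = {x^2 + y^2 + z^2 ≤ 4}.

By the divergence theorem,

    ∯_{∂V} F · n dS = ∭_V (∇ · F) dV.

Compute the divergence:
    ∇ · F = ∂F_x/∂x + ∂F_y/∂y + ∂F_z/∂z = 0 + 0 + 22 = 22.

In spherical coordinates, x = ρ sin(φ) cos(θ), y = ρ sin(φ) sin(θ), z = ρ cos(φ), dV = ρ^2 sin(φ) dρ dφ dθ, with 0 ≤ ρ ≤ 2, 0 ≤ φ ≤ π, 0 ≤ θ ≤ 2π.

The integrand, after substitution and multiplying by the volume element, becomes (22) · ρ^2 sin(φ), so

    ∭_V (∇·F) dV = ∫_0^{2π} ∫_0^{π} ∫_0^{2} (22) · ρ^2 sin(φ) dρ dφ dθ.

Inner (ρ from 0 to 2): 176sin(φ)/3.
Middle (φ from 0 to π): 352/3.
Outer (θ from 0 to 2π): 704π/3.

Therefore ∯_{∂V} F · n dS = 704π/3.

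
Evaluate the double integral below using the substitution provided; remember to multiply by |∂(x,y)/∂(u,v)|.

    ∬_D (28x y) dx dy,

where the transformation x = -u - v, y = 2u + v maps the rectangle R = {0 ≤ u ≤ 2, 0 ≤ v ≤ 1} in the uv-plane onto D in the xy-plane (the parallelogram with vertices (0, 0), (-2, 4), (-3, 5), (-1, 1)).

Compute the Jacobian determinant of (x, y) with respect to (u, v):

    ∂(x,y)/∂(u,v) = | -1  -1 | = (-1)(1) - (-1)(2) = 1.
                   | 2  1 |

Its absolute value is |J| = 1 (the area scaling factor).

Substituting x = -u - v, y = 2u + v into the integrand,

    28x y → -56u^2 - 84u v - 28v^2,

so the integral becomes

    ∬_R (-56u^2 - 84u v - 28v^2) · |J| du dv = ∫_0^2 ∫_0^1 (-56u^2 - 84u v - 28v^2) dv du.

Inner (v): -56u^2 - 42u - 28/3.
Outer (u): -252.

Therefore ∬_D (28x y) dx dy = -252.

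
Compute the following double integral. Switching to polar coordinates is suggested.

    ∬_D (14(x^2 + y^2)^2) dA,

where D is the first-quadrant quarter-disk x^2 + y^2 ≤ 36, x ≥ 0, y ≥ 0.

The region D is 0 ≤ r ≤ 6, 0 ≤ θ ≤ π/2 in polar coordinates, where x = r cos(θ), y = r sin(θ), and dA = r dr dθ.

Under the substitution, the integrand becomes 14r^4, so

    ∬_D (14(x^2 + y^2)^2) dA = ∫_{0}^{π/2} ∫_{0}^{6} (14r^4) · r dr dθ.

Inner integral (in r): ∫_{0}^{6} (14r^4) · r dr = 108864.

Outer integral (in θ): ∫_{0}^{π/2} (108864) dθ = 54432π.

Therefore ∬_D (14(x^2 + y^2)^2) dA = 54432π.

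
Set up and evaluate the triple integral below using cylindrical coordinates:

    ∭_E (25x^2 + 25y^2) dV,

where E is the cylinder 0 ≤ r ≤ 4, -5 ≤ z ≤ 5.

In cylindrical coordinates, x = r cos(θ), y = r sin(θ), z = z, and dV = r dr dθ dz.

The integrand becomes 25r^2, so

    ∭_E (25x^2 + 25y^2) dV = ∫_{0}^{2π} ∫_{0}^{4} ∫_{-5}^{5} (25r^2) · r dz dr dθ.

Inner (z): 250r^3.
Middle (r from 0 to 4): 16000.
Outer (θ): 32000π.

Therefore the triple integral equals 32000π.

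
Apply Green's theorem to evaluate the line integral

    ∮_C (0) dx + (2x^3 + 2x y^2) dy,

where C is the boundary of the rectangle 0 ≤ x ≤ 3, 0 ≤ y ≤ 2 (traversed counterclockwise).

Green's theorem converts the closed line integral into a double integral over the enclosed region D:

    ∮_C P dx + Q dy = ∬_D (∂Q/∂x - ∂P/∂y) dA.

Here P = 0, Q = 2x^3 + 2x y^2, so

    ∂Q/∂x = 6x^2 + 2y^2,    ∂P/∂y = 0,
    ∂Q/∂x - ∂P/∂y = 6x^2 + 2y^2.

D is the region 0 ≤ x ≤ 3, 0 ≤ y ≤ 2. Evaluating the double integral:

    ∬_D (6x^2 + 2y^2) dA = ∫_0^{3} ∫_0^{2} (6x^2 + 2y^2) dy dx.

Inner (y from 0 to 2): 12x^2 + 16/3.
Outer (x from 0 to 3): 124.

Therefore ∮_C P dx + Q dy = 124.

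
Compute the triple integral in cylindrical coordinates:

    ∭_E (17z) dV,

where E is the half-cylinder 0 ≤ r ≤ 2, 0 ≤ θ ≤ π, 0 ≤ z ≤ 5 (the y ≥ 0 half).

In cylindrical coordinates, x = r cos(θ), y = r sin(θ), z = z, and dV = r dr dθ dz.

The integrand becomes 17z, so

    ∭_E (17z) dV = ∫_{0}^{π} ∫_{0}^{2} ∫_{0}^{5} (17z) · r dz dr dθ.

Inner (z): 425r/2.
Middle (r from 0 to 2): 425.
Outer (θ): 425π.

Therefore the triple integral equals 425π.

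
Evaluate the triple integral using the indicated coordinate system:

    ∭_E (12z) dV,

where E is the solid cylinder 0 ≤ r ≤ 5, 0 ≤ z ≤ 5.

In cylindrical coordinates, x = r cos(θ), y = r sin(θ), z = z, and dV = r dr dθ dz.

The integrand becomes 12z, so

    ∭_E (12z) dV = ∫_{0}^{2π} ∫_{0}^{5} ∫_{0}^{5} (12z) · r dz dr dθ.

Inner (z): 150r.
Middle (r from 0 to 5): 1875.
Outer (θ): 3750π.

Therefore the triple integral equals 3750π.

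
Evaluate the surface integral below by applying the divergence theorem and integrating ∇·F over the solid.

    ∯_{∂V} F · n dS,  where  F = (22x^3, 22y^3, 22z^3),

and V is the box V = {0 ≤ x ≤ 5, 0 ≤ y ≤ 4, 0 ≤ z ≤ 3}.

By the divergence theorem,

    ∯_{∂V} F · n dS = ∭_V (∇ · F) dV.

Compute the divergence:
    ∇ · F = ∂F_x/∂x + ∂F_y/∂y + ∂F_z/∂z = 66x^2 + 66y^2 + 66z^2.

V is a rectangular box, so dV = dx dy dz with 0 ≤ x ≤ 5, 0 ≤ y ≤ 4, 0 ≤ z ≤ 3.

Integrate (66x^2 + 66y^2 + 66z^2) over V as an iterated integral:

    ∭_V (∇·F) dV = ∫_0^{5} ∫_0^{4} ∫_0^{3} (66x^2 + 66y^2 + 66z^2) dz dy dx.

Inner (z from 0 to 3): 198x^2 + 198y^2 + 594.
Middle (y from 0 to 4): 792x^2 + 6600.
Outer (x from 0 to 5): 66000.

Therefore ∯_{∂V} F · n dS = 66000.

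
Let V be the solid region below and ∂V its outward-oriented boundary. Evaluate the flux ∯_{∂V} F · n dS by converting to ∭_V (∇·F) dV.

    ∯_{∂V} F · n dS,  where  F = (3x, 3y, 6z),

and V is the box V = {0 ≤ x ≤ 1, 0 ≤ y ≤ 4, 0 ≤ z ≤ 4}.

By the divergence theorem,

    ∯_{∂V} F · n dS = ∭_V (∇ · F) dV.

Compute the divergence:
    ∇ · F = ∂F_x/∂x + ∂F_y/∂y + ∂F_z/∂z = 3 + 3 + 6 = 12.

V is a rectangular box, so dV = dx dy dz with 0 ≤ x ≤ 1, 0 ≤ y ≤ 4, 0 ≤ z ≤ 4.

Integrate (12) over V as an iterated integral:

    ∭_V (∇·F) dV = ∫_0^{1} ∫_0^{4} ∫_0^{4} (12) dz dy dx.

Inner (z from 0 to 4): 48.
Middle (y from 0 to 4): 192.
Outer (x from 0 to 1): 192.

Therefore ∯_{∂V} F · n dS = 192.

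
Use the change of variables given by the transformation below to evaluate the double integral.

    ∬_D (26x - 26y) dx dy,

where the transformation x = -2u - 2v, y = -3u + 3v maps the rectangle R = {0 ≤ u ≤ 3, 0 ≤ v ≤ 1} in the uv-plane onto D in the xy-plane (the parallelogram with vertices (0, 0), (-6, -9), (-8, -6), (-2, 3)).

Compute the Jacobian determinant of (x, y) with respect to (u, v):

    ∂(x,y)/∂(u,v) = | -2  -2 | = (-2)(3) - (-2)(-3) = -12.
                   | -3  3 |

Its absolute value is |J| = 12 (the area scaling factor).

Substituting x = -2u - 2v, y = -3u + 3v into the integrand,

    26x - 26y → 26u - 130v,

so the integral becomes

    ∬_R (26u - 130v) · |J| du dv = ∫_0^3 ∫_0^1 (312u - 1560v) dv du.

Inner (v): 312u - 780.
Outer (u): -936.

Therefore ∬_D (26x - 26y) dx dy = -936.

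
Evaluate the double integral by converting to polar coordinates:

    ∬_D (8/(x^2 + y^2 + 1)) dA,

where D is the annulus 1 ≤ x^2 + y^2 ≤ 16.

The region D is 1 ≤ r ≤ 4, 0 ≤ θ ≤ 2π in polar coordinates, where x = r cos(θ), y = r sin(θ), and dA = r dr dθ.

Under the substitution, the integrand becomes 8/(r^2 + 1), so

    ∬_D (8/(x^2 + y^2 + 1)) dA = ∫_{0}^{2π} ∫_{1}^{4} (8/(r^2 + 1)) · r dr dθ.

Inner integral (in r): ∫_{1}^{4} (8/(r^2 + 1)) · r dr = log(83521/16).

Outer integral (in θ): ∫_{0}^{2π} (log(83521/16)) dθ = log((83521/16)^(2π)).

Therefore ∬_D (8/(x^2 + y^2 + 1)) dA = log((83521/16)^(2π)).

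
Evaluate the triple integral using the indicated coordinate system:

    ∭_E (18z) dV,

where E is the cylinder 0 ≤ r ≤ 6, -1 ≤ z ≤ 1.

In cylindrical coordinates, x = r cos(θ), y = r sin(θ), z = z, and dV = r dr dθ dz.

The integrand becomes 18z, so

    ∭_E (18z) dV = ∫_{0}^{2π} ∫_{0}^{6} ∫_{-1}^{1} (18z) · r dz dr dθ.

Inner (z): 0.
Middle (r from 0 to 6): 0.
Outer (θ): 0.

Therefore the triple integral equals 0.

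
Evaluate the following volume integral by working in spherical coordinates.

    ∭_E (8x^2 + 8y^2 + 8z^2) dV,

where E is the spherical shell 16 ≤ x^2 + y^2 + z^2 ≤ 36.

In spherical coordinates, x = ρ sin(φ) cos(θ), y = ρ sin(φ) sin(θ), z = ρ cos(φ), and dV = ρ^2 sin(φ) dρ dφ dθ.

The integrand becomes 8ρ^2, so

    ∭_E (8x^2 + 8y^2 + 8z^2) dV = ∫_{0}^{2π} ∫_{0}^{π} ∫_{4}^{6} (8ρ^2) · ρ^2 sin(φ) dρ dφ dθ.

Inner (ρ): 54016sin(φ)/5.
Middle (φ): 108032/5.
Outer (θ): 216064π/5.

Therefore the triple integral equals 216064π/5.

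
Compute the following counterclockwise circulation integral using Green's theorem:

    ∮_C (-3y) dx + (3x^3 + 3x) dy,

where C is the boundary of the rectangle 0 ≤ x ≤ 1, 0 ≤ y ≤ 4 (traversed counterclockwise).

Green's theorem converts the closed line integral into a double integral over the enclosed region D:

    ∮_C P dx + Q dy = ∬_D (∂Q/∂x - ∂P/∂y) dA.

Here P = -3y, Q = 3x^3 + 3x, so

    ∂Q/∂x = 9x^2 + 3,    ∂P/∂y = -3,
    ∂Q/∂x - ∂P/∂y = 9x^2 + 6.

D is the region 0 ≤ x ≤ 1, 0 ≤ y ≤ 4. Evaluating the double integral:

    ∬_D (9x^2 + 6) dA = ∫_0^{1} ∫_0^{4} (9x^2 + 6) dy dx.

Inner (y from 0 to 4): 36x^2 + 24.
Outer (x from 0 to 1): 36.

Therefore ∮_C P dx + Q dy = 36.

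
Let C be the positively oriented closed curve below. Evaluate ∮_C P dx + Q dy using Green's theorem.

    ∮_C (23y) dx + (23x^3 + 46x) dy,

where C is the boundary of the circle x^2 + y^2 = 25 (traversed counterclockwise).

Green's theorem converts the closed line integral into a double integral over the enclosed region D:

    ∮_C P dx + Q dy = ∬_D (∂Q/∂x - ∂P/∂y) dA.

Here P = 23y, Q = 23x^3 + 46x, so

    ∂Q/∂x = 69x^2 + 46,    ∂P/∂y = 23,
    ∂Q/∂x - ∂P/∂y = 69x^2 + 23.

D is the region x^2 + y^2 ≤ 25. Evaluating the double integral:

In polar coordinates (x = r cos θ, y = r sin θ, dA = r dr dθ) the integrand becomes 69r^2cos(θ)^2 + 23, so

    ∬_D (69x^2 + 23) dA = ∫_0^{2π} ∫_0^{5} (69r^2cos(θ)^2 + 23) · r dr dθ.

Inner (r from 0 to 5): 43125cos(θ)^2/4 + 575/2.
Outer (θ from 0 to 2π): 45425π/4.

Therefore ∮_C P dx + Q dy = 45425π/4.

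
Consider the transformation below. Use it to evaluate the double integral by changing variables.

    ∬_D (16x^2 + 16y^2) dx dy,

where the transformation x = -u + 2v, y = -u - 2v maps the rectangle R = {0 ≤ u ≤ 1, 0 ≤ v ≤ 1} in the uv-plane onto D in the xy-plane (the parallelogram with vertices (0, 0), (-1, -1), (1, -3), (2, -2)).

Compute the Jacobian determinant of (x, y) with respect to (u, v):

    ∂(x,y)/∂(u,v) = | -1  2 | = (-1)(-2) - (2)(-1) = 4.
                   | -1  -2 |

Its absolute value is |J| = 4 (the area scaling factor).

Substituting x = -u + 2v, y = -u - 2v into the integrand,

    16x^2 + 16y^2 → 32u^2 + 128v^2,

so the integral becomes

    ∬_R (32u^2 + 128v^2) · |J| du dv = ∫_0^1 ∫_0^1 (128u^2 + 512v^2) dv du.

Inner (v): 128u^2 + 512/3.
Outer (u): 640/3.

Therefore ∬_D (16x^2 + 16y^2) dx dy = 640/3.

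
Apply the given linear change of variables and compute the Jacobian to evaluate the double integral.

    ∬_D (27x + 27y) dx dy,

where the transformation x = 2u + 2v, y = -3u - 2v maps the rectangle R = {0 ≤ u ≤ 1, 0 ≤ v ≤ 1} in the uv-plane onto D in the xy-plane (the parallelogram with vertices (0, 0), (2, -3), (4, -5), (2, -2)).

Compute the Jacobian determinant of (x, y) with respect to (u, v):

    ∂(x,y)/∂(u,v) = | 2  2 | = (2)(-2) - (2)(-3) = 2.
                   | -3  -2 |

Its absolute value is |J| = 2 (the area scaling factor).

Substituting x = 2u + 2v, y = -3u - 2v into the integrand,

    27x + 27y → -27u,

so the integral becomes

    ∬_R (-27u) · |J| du dv = ∫_0^1 ∫_0^1 (-54u) dv du.

Inner (v): -54u.
Outer (u): -27.

Therefore ∬_D (27x + 27y) dx dy = -27.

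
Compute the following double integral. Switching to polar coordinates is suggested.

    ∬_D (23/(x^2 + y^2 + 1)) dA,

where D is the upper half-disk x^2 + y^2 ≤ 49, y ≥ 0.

The region D is 0 ≤ r ≤ 7, 0 ≤ θ ≤ π in polar coordinates, where x = r cos(θ), y = r sin(θ), and dA = r dr dθ.

Under the substitution, the integrand becomes 23/(r^2 + 1), so

    ∬_D (23/(x^2 + y^2 + 1)) dA = ∫_{0}^{π} ∫_{0}^{7} (23/(r^2 + 1)) · r dr dθ.

Inner integral (in r): ∫_{0}^{7} (23/(r^2 + 1)) · r dr = 23log(50)/2.

Outer integral (in θ): ∫_{0}^{π} (23log(50)/2) dθ = 23π log(50)/2.

Therefore ∬_D (23/(x^2 + y^2 + 1)) dA = 23π log(50)/2.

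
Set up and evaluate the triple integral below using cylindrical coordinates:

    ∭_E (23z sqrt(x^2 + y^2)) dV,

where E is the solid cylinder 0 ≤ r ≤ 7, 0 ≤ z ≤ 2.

In cylindrical coordinates, x = r cos(θ), y = r sin(θ), z = z, and dV = r dr dθ dz.

The integrand becomes 23r z, so

    ∭_E (23z sqrt(x^2 + y^2)) dV = ∫_{0}^{2π} ∫_{0}^{7} ∫_{0}^{2} (23r z) · r dz dr dθ.

Inner (z): 46r^2.
Middle (r from 0 to 7): 15778/3.
Outer (θ): 31556π/3.

Therefore the triple integral equals 31556π/3.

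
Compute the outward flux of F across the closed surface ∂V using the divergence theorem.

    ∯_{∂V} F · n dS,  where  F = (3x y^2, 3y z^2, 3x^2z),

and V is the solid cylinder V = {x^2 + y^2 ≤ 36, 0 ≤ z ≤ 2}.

By the divergence theorem,

    ∯_{∂V} F · n dS = ∭_V (∇ · F) dV.

Compute the divergence:
    ∇ · F = ∂F_x/∂x + ∂F_y/∂y + ∂F_z/∂z = 3y^2 + 3z^2 + 3x^2 = 3x^2 + 3y^2 + 3z^2.

In cylindrical coordinates, x = r cos(θ), y = r sin(θ), z = z, dV = r dr dθ dz, with 0 ≤ r ≤ 6, 0 ≤ θ ≤ 2π, 0 ≤ z ≤ 2.

The integrand, after substitution and multiplying by the volume element, becomes (3r^2 + 3z^2) · r, so

    ∭_V (∇·F) dV = ∫_0^{2π} ∫_0^{6} ∫_0^{2} (3r^2 + 3z^2) · r dz dr dθ.

Inner (z from 0 to 2): 6r^3 + 8r.
Middle (r from 0 to 6): 2088.
Outer (θ from 0 to 2π): 4176π.

Therefore ∯_{∂V} F · n dS = 4176π.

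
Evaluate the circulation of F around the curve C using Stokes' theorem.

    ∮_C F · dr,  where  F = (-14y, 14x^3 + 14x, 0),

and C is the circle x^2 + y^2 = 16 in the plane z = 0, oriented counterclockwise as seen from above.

Let S be the flat disk x^2 + y^2 ≤ 16 in the plane z = 0, with upward unit normal n̂ = ẑ. By Stokes' theorem,

    ∮_C F · dr = ∬_S (∇ × F) · n̂ dS = ∬_D (curl F)_z dA,

where D is the disk x^2 + y^2 ≤ 16.

Compute the curl of F = (-14y, 14x^3 + 14x, 0):
    (∇ × F)_x = ∂F_z/∂y - ∂F_y/∂z = 0,
    (∇ × F)_y = ∂F_x/∂z - ∂F_z/∂x = 0,
    (∇ × F)_z = ∂F_y/∂x - ∂F_x/∂y = 42x^2 + 28.

On z = 0, (curl F)_z = 42x^2 + 28.

Convert to polar (x = r cos θ, y = r sin θ, dA = r dr dθ); the integrand becomes 42r^2cos(θ)^2 + 28, so

    ∬_D (curl F)_z dA = ∫_0^{2π} ∫_0^{4} (42r^2cos(θ)^2 + 28) · r dr dθ.

Inner (r from 0 to 4): 2688cos(θ)^2 + 224.
Outer (θ from 0 to 2π): 3136π.

Therefore ∮_C F · dr = 3136π.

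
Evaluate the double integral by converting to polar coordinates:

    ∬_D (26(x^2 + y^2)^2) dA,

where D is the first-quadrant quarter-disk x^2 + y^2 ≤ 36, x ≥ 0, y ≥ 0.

The region D is 0 ≤ r ≤ 6, 0 ≤ θ ≤ π/2 in polar coordinates, where x = r cos(θ), y = r sin(θ), and dA = r dr dθ.

Under the substitution, the integrand becomes 26r^4, so

    ∬_D (26(x^2 + y^2)^2) dA = ∫_{0}^{π/2} ∫_{0}^{6} (26r^4) · r dr dθ.

Inner integral (in r): ∫_{0}^{6} (26r^4) · r dr = 202176.

Outer integral (in θ): ∫_{0}^{π/2} (202176) dθ = 101088π.

Therefore ∬_D (26(x^2 + y^2)^2) dA = 101088π.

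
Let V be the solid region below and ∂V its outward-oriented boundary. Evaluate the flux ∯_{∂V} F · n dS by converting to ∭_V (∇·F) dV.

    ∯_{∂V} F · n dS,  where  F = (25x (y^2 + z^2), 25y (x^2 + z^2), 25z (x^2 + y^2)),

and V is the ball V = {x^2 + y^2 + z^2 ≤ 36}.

By the divergence theorem,

    ∯_{∂V} F · n dS = ∭_V (∇ · F) dV.

Compute the divergence:
    ∇ · F = ∂F_x/∂x + ∂F_y/∂y + ∂F_z/∂z = 25y^2 + 25z^2 + 25x^2 + 25z^2 + 25x^2 + 25y^2 = 50x^2 + 50y^2 + 50z^2.

In spherical coordinates, x = ρ sin(φ) cos(θ), y = ρ sin(φ) sin(θ), z = ρ cos(φ), dV = ρ^2 sin(φ) dρ dφ dθ, with 0 ≤ ρ ≤ 6, 0 ≤ φ ≤ π, 0 ≤ θ ≤ 2π.

The integrand, after substitution and multiplying by the volume element, becomes (50ρ^2) · ρ^2 sin(φ), so

    ∭_V (∇·F) dV = ∫_0^{2π} ∫_0^{π} ∫_0^{6} (50ρ^2) · ρ^2 sin(φ) dρ dφ dθ.

Inner (ρ from 0 to 6): 77760sin(φ).
Middle (φ from 0 to π): 155520.
Outer (θ from 0 to 2π): 311040π.

Therefore ∯_{∂V} F · n dS = 311040π.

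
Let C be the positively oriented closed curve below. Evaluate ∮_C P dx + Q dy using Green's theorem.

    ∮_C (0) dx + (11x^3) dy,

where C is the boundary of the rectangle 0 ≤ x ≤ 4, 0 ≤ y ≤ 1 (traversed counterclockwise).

Green's theorem converts the closed line integral into a double integral over the enclosed region D:

    ∮_C P dx + Q dy = ∬_D (∂Q/∂x - ∂P/∂y) dA.

Here P = 0, Q = 11x^3, so

    ∂Q/∂x = 33x^2,    ∂P/∂y = 0,
    ∂Q/∂x - ∂P/∂y = 33x^2.

D is the region 0 ≤ x ≤ 4, 0 ≤ y ≤ 1. Evaluating the double integral:

    ∬_D (33x^2) dA = ∫_0^{4} ∫_0^{1} (33x^2) dy dx.

Inner (y from 0 to 1): 33x^2.
Outer (x from 0 to 4): 704.

Therefore ∮_C P dx + Q dy = 704.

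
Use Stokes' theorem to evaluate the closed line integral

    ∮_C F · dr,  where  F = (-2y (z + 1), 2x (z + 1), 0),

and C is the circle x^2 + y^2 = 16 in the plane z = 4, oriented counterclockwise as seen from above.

Let S be the flat disk x^2 + y^2 ≤ 16 in the plane z = 4, with upward unit normal n̂ = ẑ. By Stokes' theorem,

    ∮_C F · dr = ∬_S (∇ × F) · n̂ dS = ∬_D (curl F)_z dA,

where D is the disk x^2 + y^2 ≤ 16.

Compute the curl of F = (-2y (z + 1), 2x (z + 1), 0):
    (∇ × F)_x = ∂F_z/∂y - ∂F_y/∂z = -2x,
    (∇ × F)_y = ∂F_x/∂z - ∂F_z/∂x = -2y,
    (∇ × F)_z = ∂F_y/∂x - ∂F_x/∂y = 4z + 4.

On z = 4, (curl F)_z = 20.

Convert to polar (x = r cos θ, y = r sin θ, dA = r dr dθ); the integrand becomes 20, so

    ∬_D (curl F)_z dA = ∫_0^{2π} ∫_0^{4} (20) · r dr dθ.

Inner (r from 0 to 4): 160.
Outer (θ from 0 to 2π): 320π.

Therefore ∮_C F · dr = 320π.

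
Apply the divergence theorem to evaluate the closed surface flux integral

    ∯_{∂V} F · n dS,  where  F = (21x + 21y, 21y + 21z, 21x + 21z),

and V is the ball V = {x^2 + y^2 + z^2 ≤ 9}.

By the divergence theorem,

    ∯_{∂V} F · n dS = ∭_V (∇ · F) dV.

Compute the divergence:
    ∇ · F = ∂F_x/∂x + ∂F_y/∂y + ∂F_z/∂z = 21 + 21 + 21 = 63.

In spherical coordinates, x = ρ sin(φ) cos(θ), y = ρ sin(φ) sin(θ), z = ρ cos(φ), dV = ρ^2 sin(φ) dρ dφ dθ, with 0 ≤ ρ ≤ 3, 0 ≤ φ ≤ π, 0 ≤ θ ≤ 2π.

The integrand, after substitution and multiplying by the volume element, becomes (63) · ρ^2 sin(φ), so

    ∭_V (∇·F) dV = ∫_0^{2π} ∫_0^{π} ∫_0^{3} (63) · ρ^2 sin(φ) dρ dφ dθ.

Inner (ρ from 0 to 3): 567sin(φ).
Middle (φ from 0 to π): 1134.
Outer (θ from 0 to 2π): 2268π.

Therefore ∯_{∂V} F · n dS = 2268π.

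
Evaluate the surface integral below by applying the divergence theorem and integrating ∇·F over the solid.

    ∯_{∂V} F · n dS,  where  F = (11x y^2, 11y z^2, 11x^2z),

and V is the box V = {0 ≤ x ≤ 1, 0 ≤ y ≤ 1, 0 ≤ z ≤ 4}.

By the divergence theorem,

    ∯_{∂V} F · n dS = ∭_V (∇ · F) dV.

Compute the divergence:
    ∇ · F = ∂F_x/∂x + ∂F_y/∂y + ∂F_z/∂z = 11y^2 + 11z^2 + 11x^2 = 11x^2 + 11y^2 + 11z^2.

V is a rectangular box, so dV = dx dy dz with 0 ≤ x ≤ 1, 0 ≤ y ≤ 1, 0 ≤ z ≤ 4.

Integrate (11x^2 + 11y^2 + 11z^2) over V as an iterated integral:

    ∭_V (∇·F) dV = ∫_0^{1} ∫_0^{1} ∫_0^{4} (11x^2 + 11y^2 + 11z^2) dz dy dx.

Inner (z from 0 to 4): 44x^2 + 44y^2 + 704/3.
Middle (y from 0 to 1): 44x^2 + 748/3.
Outer (x from 0 to 1): 264.

Therefore ∯_{∂V} F · n dS = 264.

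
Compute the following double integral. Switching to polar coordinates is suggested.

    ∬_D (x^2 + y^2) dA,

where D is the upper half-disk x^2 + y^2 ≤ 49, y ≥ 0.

The region D is 0 ≤ r ≤ 7, 0 ≤ θ ≤ π in polar coordinates, where x = r cos(θ), y = r sin(θ), and dA = r dr dθ.

Under the substitution, the integrand becomes r^2, so

    ∬_D (x^2 + y^2) dA = ∫_{0}^{π} ∫_{0}^{7} (r^2) · r dr dθ.

Inner integral (in r): ∫_{0}^{7} (r^2) · r dr = 2401/4.

Outer integral (in θ): ∫_{0}^{π} (2401/4) dθ = 2401π/4.

Therefore ∬_D (x^2 + y^2) dA = 2401π/4.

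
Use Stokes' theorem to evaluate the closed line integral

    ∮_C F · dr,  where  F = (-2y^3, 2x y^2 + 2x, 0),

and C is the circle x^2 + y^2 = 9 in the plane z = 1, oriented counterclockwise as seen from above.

Let S be the flat disk x^2 + y^2 ≤ 9 in the plane z = 1, with upward unit normal n̂ = ẑ. By Stokes' theorem,

    ∮_C F · dr = ∬_S (∇ × F) · n̂ dS = ∬_D (curl F)_z dA,

where D is the disk x^2 + y^2 ≤ 9.

Compute the curl of F = (-2y^3, 2x y^2 + 2x, 0):
    (∇ × F)_x = ∂F_z/∂y - ∂F_y/∂z = 0,
    (∇ × F)_y = ∂F_x/∂z - ∂F_z/∂x = 0,
    (∇ × F)_z = ∂F_y/∂x - ∂F_x/∂y = 8y^2 + 2.

On z = 1, (curl F)_z = 8y^2 + 2.

Convert to polar (x = r cos θ, y = r sin θ, dA = r dr dθ); the integrand becomes 8r^2sin(θ)^2 + 2, so

    ∬_D (curl F)_z dA = ∫_0^{2π} ∫_0^{3} (8r^2sin(θ)^2 + 2) · r dr dθ.

Inner (r from 0 to 3): 162sin(θ)^2 + 9.
Outer (θ from 0 to 2π): 180π.

Therefore ∮_C F · dr = 180π.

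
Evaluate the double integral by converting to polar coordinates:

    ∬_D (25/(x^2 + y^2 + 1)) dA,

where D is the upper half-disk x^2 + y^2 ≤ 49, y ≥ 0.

The region D is 0 ≤ r ≤ 7, 0 ≤ θ ≤ π in polar coordinates, where x = r cos(θ), y = r sin(θ), and dA = r dr dθ.

Under the substitution, the integrand becomes 25/(r^2 + 1), so

    ∬_D (25/(x^2 + y^2 + 1)) dA = ∫_{0}^{π} ∫_{0}^{7} (25/(r^2 + 1)) · r dr dθ.

Inner integral (in r): ∫_{0}^{7} (25/(r^2 + 1)) · r dr = 25log(50)/2.

Outer integral (in θ): ∫_{0}^{π} (25log(50)/2) dθ = 25π log(50)/2.

Therefore ∬_D (25/(x^2 + y^2 + 1)) dA = 25π log(50)/2.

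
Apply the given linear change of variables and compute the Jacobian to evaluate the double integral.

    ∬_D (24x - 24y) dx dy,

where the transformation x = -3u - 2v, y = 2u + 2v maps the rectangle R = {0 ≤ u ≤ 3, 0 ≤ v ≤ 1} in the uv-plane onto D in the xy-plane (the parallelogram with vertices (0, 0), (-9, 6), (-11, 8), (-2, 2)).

Compute the Jacobian determinant of (x, y) with respect to (u, v):

    ∂(x,y)/∂(u,v) = | -3  -2 | = (-3)(2) - (-2)(2) = -2.
                   | 2  2 |

Its absolute value is |J| = 2 (the area scaling factor).

Substituting x = -3u - 2v, y = 2u + 2v into the integrand,

    24x - 24y → -120u - 96v,

so the integral becomes

    ∬_R (-120u - 96v) · |J| du dv = ∫_0^3 ∫_0^1 (-240u - 192v) dv du.

Inner (v): -240u - 96.
Outer (u): -1368.

Therefore ∬_D (24x - 24y) dx dy = -1368.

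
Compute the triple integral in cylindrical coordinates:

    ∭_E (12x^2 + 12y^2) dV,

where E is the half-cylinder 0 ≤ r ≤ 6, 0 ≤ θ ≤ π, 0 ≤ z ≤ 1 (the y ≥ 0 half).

In cylindrical coordinates, x = r cos(θ), y = r sin(θ), z = z, and dV = r dr dθ dz.

The integrand becomes 12r^2, so

    ∭_E (12x^2 + 12y^2) dV = ∫_{0}^{π} ∫_{0}^{6} ∫_{0}^{1} (12r^2) · r dz dr dθ.

Inner (z): 12r^3.
Middle (r from 0 to 6): 3888.
Outer (θ): 3888π.

Therefore the triple integral equals 3888π.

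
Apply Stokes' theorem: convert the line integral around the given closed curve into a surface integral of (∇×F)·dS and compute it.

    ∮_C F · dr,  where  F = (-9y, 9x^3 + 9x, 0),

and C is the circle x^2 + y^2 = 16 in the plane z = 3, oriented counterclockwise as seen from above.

Let S be the flat disk x^2 + y^2 ≤ 16 in the plane z = 3, with upward unit normal n̂ = ẑ. By Stokes' theorem,

    ∮_C F · dr = ∬_S (∇ × F) · n̂ dS = ∬_D (curl F)_z dA,

where D is the disk x^2 + y^2 ≤ 16.

Compute the curl of F = (-9y, 9x^3 + 9x, 0):
    (∇ × F)_x = ∂F_z/∂y - ∂F_y/∂z = 0,
    (∇ × F)_y = ∂F_x/∂z - ∂F_z/∂x = 0,
    (∇ × F)_z = ∂F_y/∂x - ∂F_x/∂y = 27x^2 + 18.

On z = 3, (curl F)_z = 27x^2 + 18.

Convert to polar (x = r cos θ, y = r sin θ, dA = r dr dθ); the integrand becomes 27r^2cos(θ)^2 + 18, so

    ∬_D (curl F)_z dA = ∫_0^{2π} ∫_0^{4} (27r^2cos(θ)^2 + 18) · r dr dθ.

Inner (r from 0 to 4): 1728cos(θ)^2 + 144.
Outer (θ from 0 to 2π): 2016π.

Therefore ∮_C F · dr = 2016π.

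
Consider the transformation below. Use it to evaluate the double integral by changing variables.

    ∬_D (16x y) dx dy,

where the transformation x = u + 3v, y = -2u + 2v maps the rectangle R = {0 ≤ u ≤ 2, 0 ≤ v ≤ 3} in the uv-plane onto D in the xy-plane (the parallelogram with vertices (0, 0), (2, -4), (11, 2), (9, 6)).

Compute the Jacobian determinant of (x, y) with respect to (u, v):

    ∂(x,y)/∂(u,v) = | 1  3 | = (1)(2) - (3)(-2) = 8.
                   | -2  2 |

Its absolute value is |J| = 8 (the area scaling factor).

Substituting x = u + 3v, y = -2u + 2v into the integrand,

    16x y → -32u^2 - 64u v + 96v^2,

so the integral becomes

    ∬_R (-32u^2 - 64u v + 96v^2) · |J| du dv = ∫_0^2 ∫_0^3 (-256u^2 - 512u v + 768v^2) dv du.

Inner (v): -768u^2 - 2304u + 6912.
Outer (u): 7168.

Therefore ∬_D (16x y) dx dy = 7168.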